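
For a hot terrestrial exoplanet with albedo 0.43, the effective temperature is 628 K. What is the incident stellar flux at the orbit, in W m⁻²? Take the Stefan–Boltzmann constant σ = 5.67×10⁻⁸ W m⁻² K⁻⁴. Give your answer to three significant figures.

61900 W m⁻²

Invert the energy balance for S: S = 4σT⁴/(1−α).
The emitted flux is σT⁴ = 8819 W m⁻².
S = 4·8819/0.57 = 61890 W m⁻².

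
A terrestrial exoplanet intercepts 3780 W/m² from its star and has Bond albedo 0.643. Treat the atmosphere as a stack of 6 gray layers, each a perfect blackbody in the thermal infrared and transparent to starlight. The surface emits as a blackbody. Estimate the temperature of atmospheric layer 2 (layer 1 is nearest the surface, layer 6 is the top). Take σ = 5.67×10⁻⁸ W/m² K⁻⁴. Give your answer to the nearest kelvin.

415 kelvin

The effective emission temperature is T_e = [S(1−α)/(4σ)]^¼ = 277.7 K.
The net upward flux σT_e⁴ is constant between every pair of levels, so T_k⁴ = (N+1−k)T_e⁴.
T_2 = (5)^(1/4)·277.7 = 415.3 K.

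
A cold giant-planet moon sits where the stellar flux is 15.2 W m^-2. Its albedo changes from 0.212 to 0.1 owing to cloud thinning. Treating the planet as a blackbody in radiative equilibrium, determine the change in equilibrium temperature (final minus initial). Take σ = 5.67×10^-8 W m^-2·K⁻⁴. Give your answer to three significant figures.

Initial: T₁ = [S(1−0.212)/(4σ)]^(1/4) = 85.25 K.
After:  T₂ = [15.20·0.9/(4σ)]^(1/4) = 88.13 K.
Change: 88.13 − 85.25 = 2.880 K.

2.88 kelvin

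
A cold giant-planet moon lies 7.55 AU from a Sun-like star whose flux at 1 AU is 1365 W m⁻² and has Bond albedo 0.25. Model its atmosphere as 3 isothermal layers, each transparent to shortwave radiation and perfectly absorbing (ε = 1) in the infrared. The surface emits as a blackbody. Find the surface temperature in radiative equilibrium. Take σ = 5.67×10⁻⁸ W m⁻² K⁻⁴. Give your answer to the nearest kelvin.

133 K

By the inverse-square law, S = 1365/7.55² = 23.95 W m⁻².
OLR = S(1−α)/4 = 4.490 W m⁻²; the top layer radiates at T_e = 94.33 K.
For an N-layer opaque stack, T_s⁴ = (N+1)T_e⁴, hence T_s = (4)^(1/4)×94.33 K = 133.4 K.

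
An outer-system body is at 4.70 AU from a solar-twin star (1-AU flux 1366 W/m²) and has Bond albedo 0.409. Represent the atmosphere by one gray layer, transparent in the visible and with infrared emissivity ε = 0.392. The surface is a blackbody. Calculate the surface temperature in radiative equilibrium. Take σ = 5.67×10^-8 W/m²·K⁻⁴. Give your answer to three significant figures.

119 K

Irradiance scales as 1/d², so S = 1366 W/m² × (1/4.70)² = 61.84 W/m².
The planet radiates to space at T_e = [S(1−α)/(4σ)]^(1/4) = 112.7 K.
For a single slab of emissivity ε, T_s⁴ = 2T_e⁴/(2−ε); thus T_s = 112.7·(1.244)^(1/4) = 119.0 K.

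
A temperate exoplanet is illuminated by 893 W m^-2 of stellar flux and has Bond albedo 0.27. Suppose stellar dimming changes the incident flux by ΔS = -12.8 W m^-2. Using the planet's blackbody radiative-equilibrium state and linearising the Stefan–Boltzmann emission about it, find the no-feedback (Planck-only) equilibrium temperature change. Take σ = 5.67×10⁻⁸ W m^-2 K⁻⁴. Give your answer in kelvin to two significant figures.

Unperturbed T_e = [893.0·(1−0.27)/(4σ)]^¼ = 231.5 K.
Only a fraction (1−α) is absorbed and it's spread over 4πR², so ΔF = (1−α)ΔS/4 = -2.336 W m^-2.
Linearising σT⁴ gives d(σT⁴)/dT = 4σT_e³ = 2.815 W m^-2 per K.
ΔT₀ = ΔF/λ_P = -2.336/2.815 = -0.830 K.

-0.83 K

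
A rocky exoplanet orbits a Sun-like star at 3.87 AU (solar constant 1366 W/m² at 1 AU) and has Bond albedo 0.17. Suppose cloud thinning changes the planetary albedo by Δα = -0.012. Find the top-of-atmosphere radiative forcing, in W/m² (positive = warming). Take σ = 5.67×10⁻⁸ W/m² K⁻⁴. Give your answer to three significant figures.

0.274 W/m²

By the inverse-square law, S = 1366/3.87² = 91.21 W/m².
ΔF = −(S/4)Δα = −(91.21/4)×(-0.012) = 0.2736 W/m².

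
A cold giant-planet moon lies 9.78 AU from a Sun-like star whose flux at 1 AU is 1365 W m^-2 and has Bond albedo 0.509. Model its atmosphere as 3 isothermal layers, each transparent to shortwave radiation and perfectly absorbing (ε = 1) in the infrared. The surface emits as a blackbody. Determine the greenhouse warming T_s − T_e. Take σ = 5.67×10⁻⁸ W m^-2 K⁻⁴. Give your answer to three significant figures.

30.9 kelvin

Flux at the orbit: S = 1365/(9.78)² = 14.27 W m^-2.
OLR = S(1−α)/4 = 1.752 W m^-2; the top layer radiates at T_e = 74.55 K.
Surface: T_s = (4)^¼·T_e = 105.4 K.
Warming: T_s − T_e = 30.88 K.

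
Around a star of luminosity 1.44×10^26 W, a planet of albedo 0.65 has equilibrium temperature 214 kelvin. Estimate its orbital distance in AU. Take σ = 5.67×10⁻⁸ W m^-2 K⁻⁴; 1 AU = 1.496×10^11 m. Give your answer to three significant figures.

0.614 AU

Required flux: S = 4σT⁴/(1−α) = 1359 W m^-2.
From L = 4πd²S, d = √(1.44×10^26/(4π·1359)) = 9.183×10^10 m = 0.6138 AU.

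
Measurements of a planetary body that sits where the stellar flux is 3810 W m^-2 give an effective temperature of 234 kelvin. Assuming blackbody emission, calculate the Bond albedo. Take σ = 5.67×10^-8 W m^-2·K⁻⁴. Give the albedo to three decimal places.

0.822

Rearranging the radiative balance, α = 1 − 4σT⁴/S.
σT⁴ = 170.0 W m^-2, so 4σT⁴ = 680.0 W m^-2.
1−α = 680.0/3810 = 0.1785, so α = 0.8215.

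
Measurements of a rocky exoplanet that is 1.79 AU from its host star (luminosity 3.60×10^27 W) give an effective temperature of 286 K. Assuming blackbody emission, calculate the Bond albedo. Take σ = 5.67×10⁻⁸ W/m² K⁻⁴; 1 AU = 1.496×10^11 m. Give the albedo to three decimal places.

Orbital distance: d = 1.79 AU = 2.678×10^11 m.
Spreading L over a sphere of radius d: S = 3.60×10^27/(4π·2.68×10^11²) = 3995 W/m².
Rearranging the radiative balance, α = 1 − 4σT⁴/S.
σT⁴ = 379.4 W/m², so 4σT⁴ = 1517 W/m².
1−α = 1517/3995 = 0.3798, so α = 0.6202.

0.620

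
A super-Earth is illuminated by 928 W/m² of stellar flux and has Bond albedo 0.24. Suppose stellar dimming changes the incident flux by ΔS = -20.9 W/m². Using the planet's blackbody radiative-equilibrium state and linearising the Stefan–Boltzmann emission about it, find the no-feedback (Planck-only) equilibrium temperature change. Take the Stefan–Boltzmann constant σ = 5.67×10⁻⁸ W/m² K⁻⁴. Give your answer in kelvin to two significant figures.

-1.3 kelvin

Reference equilibrium: T_e = [S(1−α)/(4σ)]^(1/4) = 236.1 K.
Only a fraction (1−α) is absorbed and it's spread over 4πR², so ΔF = (1−α)ΔS/4 = -3.971 W/m².
Linearising σT⁴ gives d(σT⁴)/dT = 4σT_e³ = 2.987 W/m² per K.
So ΔT₀ = -3.971/2.987 = -1.33 K.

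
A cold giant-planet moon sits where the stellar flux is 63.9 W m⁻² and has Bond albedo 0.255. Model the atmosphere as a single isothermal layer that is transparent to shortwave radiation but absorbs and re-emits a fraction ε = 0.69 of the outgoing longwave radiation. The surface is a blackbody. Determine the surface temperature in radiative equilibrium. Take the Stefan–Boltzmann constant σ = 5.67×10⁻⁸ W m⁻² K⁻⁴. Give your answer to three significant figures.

At the top of the atmosphere, σT_e⁴ = S(1−α)/4 = 11.90 W m⁻², giving T_e = 120.4 K.
The surface balance (absorbed SW + ε·downward IR = σT_s⁴) with T_a⁴ = T_s⁴/2 reduces to T_s = T_e·[2/(2−ε)]^¼ = 133.8 K.

134 kelvin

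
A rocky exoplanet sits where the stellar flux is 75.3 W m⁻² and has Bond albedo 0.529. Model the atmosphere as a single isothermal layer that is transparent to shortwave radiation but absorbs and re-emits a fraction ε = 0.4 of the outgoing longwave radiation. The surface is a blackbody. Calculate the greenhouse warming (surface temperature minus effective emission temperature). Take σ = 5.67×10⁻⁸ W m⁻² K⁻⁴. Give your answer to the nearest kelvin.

The planet radiates to space at T_e = [S(1−α)/(4σ)]^(1/4) = 111.8 K.
For a single slab of emissivity ε, T_s⁴ = 2T_e⁴/(2−ε); thus T_s = 111.8·(1.25)^(1/4) = 118.2 K.
Greenhouse warming: T_s − T_e = 6.416 K.

6 K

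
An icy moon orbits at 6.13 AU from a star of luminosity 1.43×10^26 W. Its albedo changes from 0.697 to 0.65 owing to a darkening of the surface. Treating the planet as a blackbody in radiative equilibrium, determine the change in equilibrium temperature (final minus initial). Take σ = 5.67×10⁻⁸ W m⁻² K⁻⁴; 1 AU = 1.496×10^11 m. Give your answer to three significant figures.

2.39 K

Orbital distance: d = 6.13 AU = 9.170×10^11 m.
S = L/(4πd²) = 13.53 W m⁻².
Before: T₁ = [13.53·0.303/(4σ)]^(1/4) = 65.21 K.
With α = 0.65, T₂ = 67.60 K.
ΔT = T₂ − T₁ = 2.394 K.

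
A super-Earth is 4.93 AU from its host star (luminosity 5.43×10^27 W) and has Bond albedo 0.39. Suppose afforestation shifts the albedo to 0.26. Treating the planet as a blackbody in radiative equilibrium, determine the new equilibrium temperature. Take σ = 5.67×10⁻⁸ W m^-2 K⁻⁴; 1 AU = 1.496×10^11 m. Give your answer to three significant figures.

226 K

Orbital distance: d = 4.93 AU = 7.375×10^11 m.
Spreading L over a sphere of radius d: S = 5.43×10^27/(4π·7.38×10^11²) = 794.4 W m^-2.
With the new albedo, S(1−α₂)/4 = 147.0 W m^-2, so T₂ = 225.6 K.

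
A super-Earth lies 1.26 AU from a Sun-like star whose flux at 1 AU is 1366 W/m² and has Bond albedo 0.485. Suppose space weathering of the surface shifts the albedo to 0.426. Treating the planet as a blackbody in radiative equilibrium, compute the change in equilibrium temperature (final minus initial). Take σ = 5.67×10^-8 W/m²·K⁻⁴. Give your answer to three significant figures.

Flux at the orbit: S = 1366/(1.26)² = 860.4 W/m².
With α = 0.485, T₁ = 210.2 K.
After:  T₂ = [860.4·0.574/(4σ)]^(1/4) = 216.0 K.
Change: 216.0 − 210.2 = 5.779 K.

5.78 K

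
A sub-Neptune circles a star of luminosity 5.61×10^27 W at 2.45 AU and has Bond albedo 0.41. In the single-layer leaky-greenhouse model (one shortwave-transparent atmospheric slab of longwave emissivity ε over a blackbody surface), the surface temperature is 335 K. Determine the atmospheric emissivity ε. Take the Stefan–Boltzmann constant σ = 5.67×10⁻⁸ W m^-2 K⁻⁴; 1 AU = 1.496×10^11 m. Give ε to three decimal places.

Orbital distance: d = 2.45 AU = 3.665×10^11 m.
S = L/(4πd²) = 3323 W m^-2.
First, T_e = [3323·(1−0.41)/(4σ)]^(1/4) = 304.9 K.
Since (2−ε)/2 = (T_e/T_s)⁴ = 0.6864, ε = 0.6272.

0.627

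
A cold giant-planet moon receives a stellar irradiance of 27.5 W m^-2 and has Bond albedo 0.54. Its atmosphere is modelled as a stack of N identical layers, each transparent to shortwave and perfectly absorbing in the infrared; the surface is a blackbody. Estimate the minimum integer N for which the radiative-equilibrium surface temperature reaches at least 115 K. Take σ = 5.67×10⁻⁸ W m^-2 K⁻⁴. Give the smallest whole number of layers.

3

Top-of-atmosphere balance: σT_e⁴ = S(1−α)/4 = 3.162 W m^-2 → T_e = 86.42 K.
T_s = (N+1)^(1/4)·T_e ≥ 115 K requires N+1 ≥ (T_s/T_e)⁴ = (115/86.42)⁴ = 3.136.
The minimum whole number is N = 3.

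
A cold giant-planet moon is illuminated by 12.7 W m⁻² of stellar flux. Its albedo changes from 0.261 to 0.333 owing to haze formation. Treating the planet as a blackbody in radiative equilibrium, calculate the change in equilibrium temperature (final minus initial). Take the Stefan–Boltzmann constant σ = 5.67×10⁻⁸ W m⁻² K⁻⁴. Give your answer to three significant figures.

Before: T₁ = [12.70·0.739/(4σ)]^(1/4) = 80.20 K.
With α = 0.333, T₂ = 78.18 K.
Change: 78.18 − 80.20 = -2.029 K.

-2.03 K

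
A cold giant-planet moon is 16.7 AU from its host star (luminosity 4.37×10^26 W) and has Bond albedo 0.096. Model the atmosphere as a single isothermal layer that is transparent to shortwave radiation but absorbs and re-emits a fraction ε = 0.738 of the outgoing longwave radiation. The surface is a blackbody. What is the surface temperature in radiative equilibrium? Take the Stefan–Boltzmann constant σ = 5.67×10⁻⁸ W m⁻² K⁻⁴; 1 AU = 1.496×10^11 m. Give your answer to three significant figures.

d = 16.7 × 1.496×10^11 m = 2.498×10^12 m.
Flux at the orbit: S = L/(4πd²) = 4.37×10^26/(4π·(2.50×10^12)²) = 5.572 W m⁻².
At the top of the atmosphere, σT_e⁴ = S(1−α)/4 = 1.259 W m⁻², giving T_e = 68.65 K.
For a single slab of emissivity ε, T_s⁴ = 2T_e⁴/(2−ε); thus T_s = 68.65·(1.585)^(1/4) = 77.02 K.

77.0 K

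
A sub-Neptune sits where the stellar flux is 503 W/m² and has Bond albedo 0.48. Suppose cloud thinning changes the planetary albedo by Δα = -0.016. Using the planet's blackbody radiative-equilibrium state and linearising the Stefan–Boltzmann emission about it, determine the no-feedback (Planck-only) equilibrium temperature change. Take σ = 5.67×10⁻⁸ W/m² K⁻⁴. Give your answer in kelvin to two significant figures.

1.4 K

Unperturbed T_e = [503.0·(1−0.48)/(4σ)]^¼ = 184.3 K.
TOA radiative forcing: ΔF = −S·Δα/4 = −503.0·(-0.016)/4 = 2.012 W/m².
Planck response: λ_P = 4σT_e³ = 4·5.67×10⁻⁸·(184.3)³ = 1.419 W/m²/K.
So ΔT₀ = 2.012/1.419 = 1.42 K.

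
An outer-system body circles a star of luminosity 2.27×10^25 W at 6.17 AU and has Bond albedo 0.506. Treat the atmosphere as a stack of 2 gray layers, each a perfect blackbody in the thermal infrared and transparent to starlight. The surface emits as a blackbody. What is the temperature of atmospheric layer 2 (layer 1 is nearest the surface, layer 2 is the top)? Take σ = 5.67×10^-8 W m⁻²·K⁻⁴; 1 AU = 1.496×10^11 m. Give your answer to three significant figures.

Orbital distance: d = 6.17 AU = 9.230×10^11 m.
Flux at the orbit: S = L/(4πd²) = 2.27×10^25/(4π·(9.23×10^11)²) = 2.120 W m⁻².
Top-of-atmosphere balance: σT_e⁴ = S(1−α)/4 = 0.2618 W m⁻² → T_e = 46.36 K.
In the N-layer model, layer k (counted from the surface) has T_k = (N+1−k)^(1/4)·T_e.
With k = 2: T_2 = (2+1−2)^¼·46.36 K = 46.36 K.

46.4 K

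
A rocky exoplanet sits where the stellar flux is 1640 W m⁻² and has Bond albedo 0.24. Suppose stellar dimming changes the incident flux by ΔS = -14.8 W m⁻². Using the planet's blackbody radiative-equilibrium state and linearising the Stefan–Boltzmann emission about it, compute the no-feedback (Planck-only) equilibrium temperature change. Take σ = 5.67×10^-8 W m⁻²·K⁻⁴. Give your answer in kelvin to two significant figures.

-0.61 K

Unperturbed T_e = [1640·(1−0.24)/(4σ)]^¼ = 272.3 K.
ΔF = Δ[S(1−α)]/4 = (1−0.24)·-14.8/4 = -2.812 W m⁻².
The Planck feedback parameter is 4σT_e³ = 4.578 W m⁻²/K.
Hence the no-feedback warming is ΔF/(4σT_e³) = -0.614 K.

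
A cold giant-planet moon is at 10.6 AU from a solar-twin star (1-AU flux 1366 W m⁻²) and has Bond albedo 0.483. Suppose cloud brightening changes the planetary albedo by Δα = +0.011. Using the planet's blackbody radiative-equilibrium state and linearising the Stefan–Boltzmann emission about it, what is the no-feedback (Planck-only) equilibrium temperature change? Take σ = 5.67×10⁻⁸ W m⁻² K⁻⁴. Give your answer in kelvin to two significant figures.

-0.39 K

By the inverse-square law, S = 1366/10.6² = 12.16 W m⁻².
Reference equilibrium: T_e = [S(1−α)/(4σ)]^(1/4) = 72.56 K.
The change in absorbed flux is Δ[S(1−α)/4] = −SΔα/4 = -0.03343 W m⁻².
Planck response: λ_P = 4σT_e³ = 4·5.67×10⁻⁸·(72.56)³ = 0.08663 W m⁻²/K.
Hence the no-feedback warming is ΔF/(4σT_e³) = -0.386 K.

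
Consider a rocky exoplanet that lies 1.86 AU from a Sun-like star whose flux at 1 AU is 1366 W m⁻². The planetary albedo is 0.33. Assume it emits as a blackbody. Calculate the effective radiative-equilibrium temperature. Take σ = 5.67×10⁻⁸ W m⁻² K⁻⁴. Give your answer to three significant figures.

185 kelvin

Flux at the orbit: S = 1366/(1.86)² = 394.8 W m⁻².
The planet absorbs (1−α)S over its disc πR² and re-emits over 4πR², so the mean absorbed flux is (1−0.33)·394.8/4 = 66.14 W m⁻².
Balancing against σT⁴: T = (66.14/5.67×10⁻⁸)^(1/4) = 184.8 K.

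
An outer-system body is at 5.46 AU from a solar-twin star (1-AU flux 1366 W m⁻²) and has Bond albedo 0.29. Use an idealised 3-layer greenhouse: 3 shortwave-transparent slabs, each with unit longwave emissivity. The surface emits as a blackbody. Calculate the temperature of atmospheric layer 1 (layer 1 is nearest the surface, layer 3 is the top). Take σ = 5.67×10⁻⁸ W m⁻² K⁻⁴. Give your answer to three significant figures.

144 kelvin

Flux at the orbit: S = 1366/(5.46)² = 45.82 W m⁻².
OLR = S(1−α)/4 = 8.133 W m⁻²; the top layer radiates at T_e = 109.4 K.
The net upward flux σT_e⁴ is constant between every pair of levels, so T_k⁴ = (N+1−k)T_e⁴.
T_1 = (3)^(1/4)·109.4 = 144.0 K.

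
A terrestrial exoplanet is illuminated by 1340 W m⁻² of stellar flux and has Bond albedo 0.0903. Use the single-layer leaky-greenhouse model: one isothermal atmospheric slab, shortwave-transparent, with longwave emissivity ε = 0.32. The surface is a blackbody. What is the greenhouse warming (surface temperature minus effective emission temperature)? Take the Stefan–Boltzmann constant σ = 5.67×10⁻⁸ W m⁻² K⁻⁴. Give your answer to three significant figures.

At the top of the atmosphere, σT_e⁴ = S(1−α)/4 = 304.7 W m⁻², giving T_e = 270.8 K.
The surface balance (absorbed SW + ε·downward IR = σT_s⁴) with T_a⁴ = T_s⁴/2 reduces to T_s = T_e·[2/(2−ε)]^¼ = 282.8 K.
T_s − T_e = 282.8 − 270.8 = 12.06 K.

12.1 kelvin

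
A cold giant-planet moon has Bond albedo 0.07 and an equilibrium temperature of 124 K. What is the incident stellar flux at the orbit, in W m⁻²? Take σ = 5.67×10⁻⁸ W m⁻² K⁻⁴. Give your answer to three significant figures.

Invert the energy balance for S: S = 4σT⁴/(1−α).
σT⁴ = 5.67×10⁻⁸·(124)⁴ = 13.41 W m⁻².
S = 4·13.41/0.93 = 57.66 W m⁻².

57.7 W m⁻²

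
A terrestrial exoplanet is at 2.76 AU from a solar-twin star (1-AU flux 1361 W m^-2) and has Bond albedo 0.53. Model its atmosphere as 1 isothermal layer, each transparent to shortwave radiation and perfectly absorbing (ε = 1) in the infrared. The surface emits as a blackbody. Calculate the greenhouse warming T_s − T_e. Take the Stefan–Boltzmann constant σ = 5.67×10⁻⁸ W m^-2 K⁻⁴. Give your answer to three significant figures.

26.2 K

Flux at the orbit: S = 1361/(2.76)² = 178.7 W m^-2.
OLR = S(1−α)/4 = 20.99 W m^-2; the top layer radiates at T_e = 138.7 K.
T_s = (N+1)^(1/4)·T_e = 165.0 K.
So the greenhouse effect raises the surface by 165.0 − 138.7 = 26.25 K.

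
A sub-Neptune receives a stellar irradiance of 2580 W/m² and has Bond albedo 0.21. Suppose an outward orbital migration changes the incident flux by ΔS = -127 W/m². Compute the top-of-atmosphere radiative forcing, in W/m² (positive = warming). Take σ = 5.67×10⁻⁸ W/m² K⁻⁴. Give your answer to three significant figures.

-25.1 W/m²

ΔF = Δ[S(1−α)]/4 = (1−0.21)·-127/4 = -25.08 W/m².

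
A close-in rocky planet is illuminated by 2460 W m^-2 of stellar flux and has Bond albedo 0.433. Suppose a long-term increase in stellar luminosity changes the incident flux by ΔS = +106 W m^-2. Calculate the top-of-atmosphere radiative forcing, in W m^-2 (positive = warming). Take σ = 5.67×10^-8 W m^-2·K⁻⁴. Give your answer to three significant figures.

15.0 W m^-2

TOA radiative forcing: ΔF = (1−α)ΔS/4 = 0.567·(+106)/4 = 15.03 W m^-2.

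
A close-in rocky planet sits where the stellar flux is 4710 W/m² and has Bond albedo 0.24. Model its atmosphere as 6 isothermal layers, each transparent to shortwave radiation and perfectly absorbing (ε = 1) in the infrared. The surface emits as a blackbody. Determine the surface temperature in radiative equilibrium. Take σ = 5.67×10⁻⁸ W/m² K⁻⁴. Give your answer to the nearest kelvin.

577 K

OLR = S(1−α)/4 = 894.9 W/m²; the top layer radiates at T_e = 354.4 K.
Layer-by-layer balance gives σT_s⁴ = (N+1)σT_e⁴, so T_s = 7^¼·354.4 = 576.5 K.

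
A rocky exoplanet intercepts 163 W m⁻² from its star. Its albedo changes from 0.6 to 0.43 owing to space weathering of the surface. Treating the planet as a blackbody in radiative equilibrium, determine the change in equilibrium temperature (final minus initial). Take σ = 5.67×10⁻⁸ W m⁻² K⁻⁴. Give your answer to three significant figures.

12.1 kelvin

Initial: T₁ = [S(1−0.6)/(4σ)]^(1/4) = 130.2 K.
After:  T₂ = [163.0·0.57/(4σ)]^(1/4) = 142.3 K.
Change: 142.3 − 130.2 = 12.06 K.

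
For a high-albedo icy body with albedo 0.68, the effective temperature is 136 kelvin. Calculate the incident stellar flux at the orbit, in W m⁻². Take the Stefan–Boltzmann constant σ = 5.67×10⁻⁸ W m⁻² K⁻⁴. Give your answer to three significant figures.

242 W m⁻²

From S(1−α)/4 = σT⁴: S = 4σT⁴/(1−α).
σT⁴ = 5.67×10⁻⁸·(136)⁴ = 19.40 W m⁻².
S = 4·19.40/0.32 = 242.5 W m⁻².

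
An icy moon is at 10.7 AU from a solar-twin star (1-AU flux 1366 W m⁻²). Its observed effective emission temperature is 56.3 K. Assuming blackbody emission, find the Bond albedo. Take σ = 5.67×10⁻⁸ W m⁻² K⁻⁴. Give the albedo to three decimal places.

Flux at the orbit: S = 1366/(10.7)² = 11.93 W m⁻².
Energy balance: S(1−α)/4 = σT⁴, so 1−α = 4σT⁴/S.
σT⁴ = 0.5697 W m⁻², so 4σT⁴ = 2.279 W m⁻².
Hence α = 1 − 2.279/11.93 = 0.8090.

0.809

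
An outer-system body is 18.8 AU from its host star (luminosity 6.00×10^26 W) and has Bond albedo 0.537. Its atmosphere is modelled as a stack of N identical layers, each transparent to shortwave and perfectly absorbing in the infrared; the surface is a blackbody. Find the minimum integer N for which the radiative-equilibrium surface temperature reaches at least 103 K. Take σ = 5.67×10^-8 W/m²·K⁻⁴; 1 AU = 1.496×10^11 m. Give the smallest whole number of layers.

9

d = 18.8 × 1.496×10^11 m = 2.812×10^12 m.
Flux at the orbit: S = L/(4πd²) = 6.00×10^26/(4π·(2.81×10^12)²) = 6.036 W/m².
OLR = S(1−α)/4 = 0.6987 W/m²; the top layer radiates at T_e = 59.25 K.
T_s = (N+1)^(1/4)·T_e ≥ 103 K requires N+1 ≥ (T_s/T_e)⁴ = (103/59.25)⁴ = 9.134.
The minimum whole number is N = 9.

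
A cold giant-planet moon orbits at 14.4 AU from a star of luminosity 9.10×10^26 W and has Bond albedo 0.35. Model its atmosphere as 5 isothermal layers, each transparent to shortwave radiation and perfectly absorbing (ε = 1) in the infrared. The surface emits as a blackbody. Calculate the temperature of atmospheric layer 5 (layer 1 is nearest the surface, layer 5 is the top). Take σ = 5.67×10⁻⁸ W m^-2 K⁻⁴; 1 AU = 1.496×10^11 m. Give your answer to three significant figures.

81.8 K

Orbital distance: d = 14.4 AU = 2.154×10^12 m.
Spreading L over a sphere of radius d: S = 9.10×10^26/(4π·2.15×10^12²) = 15.60 W m^-2.
Top-of-atmosphere balance: σT_e⁴ = S(1−α)/4 = 2.536 W m^-2 → T_e = 81.78 K.
Each opaque layer satisfies 2T_j⁴ = T_{j−1}⁴ + T_{j+1}⁴, giving T_k⁴ = (N+1−k)T_e⁴.
With k = 5: T_5 = (5+1−5)^¼·81.78 K = 81.78 K.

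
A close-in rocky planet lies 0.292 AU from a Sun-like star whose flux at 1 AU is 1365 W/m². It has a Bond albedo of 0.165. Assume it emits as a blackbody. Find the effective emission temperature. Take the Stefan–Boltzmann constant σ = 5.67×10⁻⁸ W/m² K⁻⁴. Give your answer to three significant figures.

493 K

By the inverse-square law, S = 1365/0.292² = 16010 W/m².
Averaging over the sphere, the absorbed flux is S(1−α)/4 = 3342 W/m².
Set σT⁴ = 3342 → T = (3342/σ)^(1/4) = 492.7 K.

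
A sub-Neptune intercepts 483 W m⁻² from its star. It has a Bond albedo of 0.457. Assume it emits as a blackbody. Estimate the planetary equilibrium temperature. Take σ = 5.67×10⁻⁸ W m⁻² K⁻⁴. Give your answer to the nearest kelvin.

Averaging over the sphere, the absorbed flux is S(1−α)/4 = 65.57 W m⁻².
Set σT⁴ = 65.57 → T = (65.57/σ)^(1/4) = 184.4 K.

184 kelvin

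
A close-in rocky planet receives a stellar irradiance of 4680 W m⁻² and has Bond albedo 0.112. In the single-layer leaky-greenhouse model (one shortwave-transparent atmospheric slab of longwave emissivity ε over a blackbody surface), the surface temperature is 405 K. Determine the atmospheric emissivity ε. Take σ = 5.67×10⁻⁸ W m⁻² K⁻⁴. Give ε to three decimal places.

0.638

Effective temperature: T_e = [S(1−α)/(4σ)]^(1/4) = 367.9 K.
Inverting T_s⁴ = 2T_e⁴/(2−ε): (T_e/T_s)⁴ = 0.6811, so ε = 2(1 − 0.6811) = 0.6378.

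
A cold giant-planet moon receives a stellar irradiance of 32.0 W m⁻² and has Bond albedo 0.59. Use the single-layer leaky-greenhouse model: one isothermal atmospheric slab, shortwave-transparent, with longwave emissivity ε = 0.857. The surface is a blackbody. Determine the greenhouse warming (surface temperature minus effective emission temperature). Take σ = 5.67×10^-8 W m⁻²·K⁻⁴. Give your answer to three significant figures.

The planet radiates to space at T_e = [S(1−α)/(4σ)]^(1/4) = 87.21 K.
Surface balance with a leaky layer gives σT_s⁴ = σT_e⁴·2/(2−ε), so T_s = T_e·[2/(2−0.857)]^(1/4) = 100.3 K.
T_s − T_e = 100.3 − 87.21 = 13.09 K.

13.1 K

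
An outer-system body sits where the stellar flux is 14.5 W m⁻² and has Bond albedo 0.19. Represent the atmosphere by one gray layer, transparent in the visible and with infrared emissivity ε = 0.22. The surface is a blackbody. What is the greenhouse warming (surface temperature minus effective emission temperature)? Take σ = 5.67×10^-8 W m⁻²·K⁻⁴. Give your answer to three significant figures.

2.51 kelvin

Effective emission temperature (TOA balance): σT_e⁴ = S(1−α)/4 = 2.936 W m⁻² → T_e = 84.83 K.
The surface balance (absorbed SW + ε·downward IR = σT_s⁴) with T_a⁴ = T_s⁴/2 reduces to T_s = T_e·[2/(2−ε)]^¼ = 87.34 K.
T_s − T_e = 87.34 − 84.83 = 2.508 K.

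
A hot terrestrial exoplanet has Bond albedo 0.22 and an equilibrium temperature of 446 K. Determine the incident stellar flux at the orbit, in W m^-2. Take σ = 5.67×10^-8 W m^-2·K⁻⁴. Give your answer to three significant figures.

From S(1−α)/4 = σT⁴: S = 4σT⁴/(1−α).
σT⁴ = 5.67×10⁻⁸·(446)⁴ = 2243 W m^-2.
S = 4·2243/0.78 = 11510 W m^-2.

11500 W m^-2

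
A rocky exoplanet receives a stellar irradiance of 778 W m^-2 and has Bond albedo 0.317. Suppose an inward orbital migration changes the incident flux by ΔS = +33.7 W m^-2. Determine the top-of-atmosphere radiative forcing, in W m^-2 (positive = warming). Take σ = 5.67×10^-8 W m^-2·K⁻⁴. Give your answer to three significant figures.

5.75 W m^-2

ΔF = Δ[S(1−α)]/4 = (1−0.317)·+33.7/4 = 5.754 W m^-2.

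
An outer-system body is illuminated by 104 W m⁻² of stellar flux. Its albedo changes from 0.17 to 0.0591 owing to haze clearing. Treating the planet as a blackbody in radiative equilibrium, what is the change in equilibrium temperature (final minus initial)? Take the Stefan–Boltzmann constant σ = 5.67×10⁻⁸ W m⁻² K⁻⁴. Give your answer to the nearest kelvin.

4 kelvin

With α = 0.17, T₁ = 139.7 K.
With α = 0.0591, T₂ = 144.1 K.
ΔT = T₂ − T₁ = 4.449 K.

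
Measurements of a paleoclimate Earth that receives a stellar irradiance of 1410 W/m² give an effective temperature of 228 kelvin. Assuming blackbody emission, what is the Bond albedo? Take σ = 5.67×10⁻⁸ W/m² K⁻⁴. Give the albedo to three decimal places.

Rearranging the radiative balance, α = 1 − 4σT⁴/S.
4σT⁴ = 4·5.67×10⁻⁸·(228)⁴ = 612.9 W/m².
1−α = 612.9/1410 = 0.4347, so α = 0.5653.

0.565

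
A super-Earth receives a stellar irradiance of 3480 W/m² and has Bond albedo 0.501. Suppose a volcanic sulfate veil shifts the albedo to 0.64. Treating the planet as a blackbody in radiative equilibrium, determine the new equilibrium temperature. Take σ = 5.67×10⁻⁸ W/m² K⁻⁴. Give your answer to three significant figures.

273 K

T₂ = [S(1−α₂)/(4σ)]^(1/4) = [3480·0.36/(4σ)]^(1/4) = 272.6 K.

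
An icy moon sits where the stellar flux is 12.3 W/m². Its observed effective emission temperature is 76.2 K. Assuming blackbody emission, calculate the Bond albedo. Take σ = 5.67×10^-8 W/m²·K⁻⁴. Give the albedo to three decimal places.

From σT⁴ = S(1−α)/4 we invert for α: 1−α = 4σT⁴/S.
σT⁴ = 1.912 W/m², so 4σT⁴ = 7.647 W/m².
1−α = 7.647/12.30 = 0.6217, so α = 0.3783.

0.378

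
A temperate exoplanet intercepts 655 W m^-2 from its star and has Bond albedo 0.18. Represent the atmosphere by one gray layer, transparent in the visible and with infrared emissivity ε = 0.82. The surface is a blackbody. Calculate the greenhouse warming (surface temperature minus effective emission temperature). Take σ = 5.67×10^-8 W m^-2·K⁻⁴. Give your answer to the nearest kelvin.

The planet radiates to space at T_e = [S(1−α)/(4σ)]^(1/4) = 220.6 K.
For a single slab of emissivity ε, T_s⁴ = 2T_e⁴/(2−ε); thus T_s = 220.6·(1.695)^(1/4) = 251.7 K.
The atmosphere warms the surface by 31.11 K.

31 kelvin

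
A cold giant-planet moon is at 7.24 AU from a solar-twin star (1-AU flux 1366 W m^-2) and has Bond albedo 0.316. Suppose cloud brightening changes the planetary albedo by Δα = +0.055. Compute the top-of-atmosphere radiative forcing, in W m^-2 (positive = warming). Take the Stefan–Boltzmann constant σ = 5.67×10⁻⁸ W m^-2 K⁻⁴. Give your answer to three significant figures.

-0.358 W m^-2

Irradiance scales as 1/d², so S = 1366 W m^-2 × (1/7.24)² = 26.06 W m^-2.
ΔF = −(S/4)Δα = −(26.06/4)×(+0.055) = -0.3583 W m^-2.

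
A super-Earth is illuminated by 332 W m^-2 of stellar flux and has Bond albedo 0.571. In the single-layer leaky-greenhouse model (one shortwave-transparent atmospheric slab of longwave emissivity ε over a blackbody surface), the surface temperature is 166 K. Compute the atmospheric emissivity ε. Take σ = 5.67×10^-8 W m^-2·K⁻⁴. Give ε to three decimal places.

First, T_e = [332.0·(1−0.571)/(4σ)]^(1/4) = 158.3 K.
T_s⁴ = T_e⁴·2/(2−ε) → ε = 2 − 2(T_e/T_s)⁴ = 2 − 2·(158.3/166)⁴ = 0.3459.

0.346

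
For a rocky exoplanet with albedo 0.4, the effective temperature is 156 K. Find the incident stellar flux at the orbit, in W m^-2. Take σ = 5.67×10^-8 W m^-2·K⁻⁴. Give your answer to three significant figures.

224 W m^-2

Invert the energy balance for S: S = 4σT⁴/(1−α).
σT⁴ = 5.67×10⁻⁸·(156)⁴ = 33.58 W m^-2.
So S = 4×33.58/(1−0.4) = 223.9 W m^-2.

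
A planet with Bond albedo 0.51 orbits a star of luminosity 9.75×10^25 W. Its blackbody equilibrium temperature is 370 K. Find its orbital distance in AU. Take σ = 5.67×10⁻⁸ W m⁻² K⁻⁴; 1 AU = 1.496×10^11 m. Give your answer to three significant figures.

0.200 AU

Required flux: S = 4σT⁴/(1−α) = 8675 W m⁻².
From L = 4πd²S, d = √(9.75×10^25/(4π·8675)) = 2.991×10^10 m = 0.1999 AU.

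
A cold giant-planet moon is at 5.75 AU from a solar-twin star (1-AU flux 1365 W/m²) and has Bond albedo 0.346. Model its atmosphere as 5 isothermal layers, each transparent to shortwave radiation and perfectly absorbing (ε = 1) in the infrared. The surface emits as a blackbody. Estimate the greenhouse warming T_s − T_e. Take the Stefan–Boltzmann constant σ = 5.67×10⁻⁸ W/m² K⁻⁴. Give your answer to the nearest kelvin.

59 K

By the inverse-square law, S = 1365/5.75² = 41.29 W/m².
The effective emission temperature is T_e = [S(1−α)/(4σ)]^¼ = 104.5 K.
Surface: T_s = (6)^¼·T_e = 163.5 K.
So the greenhouse effect raises the surface by 163.5 − 104.5 = 59.03 K.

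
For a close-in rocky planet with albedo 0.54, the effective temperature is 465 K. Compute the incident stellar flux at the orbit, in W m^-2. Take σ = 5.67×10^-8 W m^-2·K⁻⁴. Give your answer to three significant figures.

23100 W m^-2

Invert the energy balance for S: S = 4σT⁴/(1−α).
The emitted flux is σT⁴ = 2651 W m^-2.
So S = 4×2651/(1−0.54) = 23050 W m^-2.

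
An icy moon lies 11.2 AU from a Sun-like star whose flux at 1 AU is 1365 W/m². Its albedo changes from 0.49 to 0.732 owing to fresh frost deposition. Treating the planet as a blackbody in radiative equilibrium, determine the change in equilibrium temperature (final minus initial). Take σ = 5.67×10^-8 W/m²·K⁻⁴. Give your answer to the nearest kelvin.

Flux at the orbit: S = 1365/(11.2)² = 10.88 W/m².
Initial: T₁ = [S(1−0.49)/(4σ)]^(1/4) = 70.33 K.
After:  T₂ = [10.88·0.268/(4σ)]^(1/4) = 59.88 K.
Change: 59.88 − 70.33 = -10.45 K.

-10 kelvin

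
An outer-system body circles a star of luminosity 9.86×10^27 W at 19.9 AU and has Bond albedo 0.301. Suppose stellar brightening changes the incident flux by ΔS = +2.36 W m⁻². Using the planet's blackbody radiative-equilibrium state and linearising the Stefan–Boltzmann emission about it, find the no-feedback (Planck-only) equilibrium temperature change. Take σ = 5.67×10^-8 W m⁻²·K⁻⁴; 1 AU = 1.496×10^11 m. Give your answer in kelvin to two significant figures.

Orbital distance: d = 19.9 AU = 2.977×10^12 m.
Spreading L over a sphere of radius d: S = 9.86×10^27/(4π·2.98×10^12²) = 88.53 W m⁻².
Reference equilibrium: T_e = [S(1−α)/(4σ)]^(1/4) = 128.5 K.
Only a fraction (1−α) is absorbed and it's spread over 4πR², so ΔF = (1−α)ΔS/4 = 0.4124 W m⁻².
Linearising σT⁴ gives d(σT⁴)/dT = 4σT_e³ = 0.4815 W m⁻² per K.
ΔT₀ = ΔF/λ_P = 0.4124/0.4815 = 0.857 K.

0.86 kelvin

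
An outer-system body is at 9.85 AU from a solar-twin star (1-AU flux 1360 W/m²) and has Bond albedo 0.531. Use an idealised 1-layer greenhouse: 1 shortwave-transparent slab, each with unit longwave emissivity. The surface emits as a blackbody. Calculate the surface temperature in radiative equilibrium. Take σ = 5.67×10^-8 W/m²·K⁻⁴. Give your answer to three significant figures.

Flux at the orbit: S = 1360/(9.85)² = 14.02 W/m².
The effective emission temperature is T_e = [S(1−α)/(4σ)]^¼ = 73.38 K.
Layer-by-layer balance gives σT_s⁴ = (N+1)σT_e⁴, so T_s = 2^¼·73.38 = 87.26 K.

87.3 K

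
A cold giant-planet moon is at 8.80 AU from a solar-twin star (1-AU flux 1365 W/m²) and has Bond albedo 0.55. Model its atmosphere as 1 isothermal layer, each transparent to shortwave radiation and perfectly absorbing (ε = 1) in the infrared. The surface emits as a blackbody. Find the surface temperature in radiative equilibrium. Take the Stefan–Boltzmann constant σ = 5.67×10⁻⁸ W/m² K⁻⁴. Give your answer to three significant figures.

Irradiance scales as 1/d², so S = 1365 W/m² × (1/8.80)² = 17.63 W/m².
OLR = S(1−α)/4 = 1.983 W/m²; the top layer radiates at T_e = 76.90 K.
With N = 1 opaque layers, T_s = (N+1)^(1/4)·T_e = 2^(1/4)·76.90 = 91.45 K.

91.5 K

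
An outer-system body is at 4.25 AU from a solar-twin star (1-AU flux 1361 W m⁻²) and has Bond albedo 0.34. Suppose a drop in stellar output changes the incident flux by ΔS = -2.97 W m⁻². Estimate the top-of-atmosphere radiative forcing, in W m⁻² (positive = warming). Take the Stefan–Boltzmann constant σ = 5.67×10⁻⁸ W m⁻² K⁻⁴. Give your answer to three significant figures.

Irradiance scales as 1/d², so S = 1361 W m⁻² × (1/4.25)² = 75.35 W m⁻².
Only a fraction (1−α) is absorbed and it's spread over 4πR², so ΔF = (1−α)ΔS/4 = -0.4900 W m⁻².

-0.490 W m⁻²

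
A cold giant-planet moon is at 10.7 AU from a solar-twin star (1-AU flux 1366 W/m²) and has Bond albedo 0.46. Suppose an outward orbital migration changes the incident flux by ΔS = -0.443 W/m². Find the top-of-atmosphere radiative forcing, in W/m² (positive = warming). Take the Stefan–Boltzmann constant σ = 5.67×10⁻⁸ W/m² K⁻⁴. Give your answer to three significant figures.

-0.0598 W/m²

Irradiance scales as 1/d², so S = 1366 W/m² × (1/10.7)² = 11.93 W/m².
Only a fraction (1−α) is absorbed and it's spread over 4πR², so ΔF = (1−α)ΔS/4 = -0.05981 W/m².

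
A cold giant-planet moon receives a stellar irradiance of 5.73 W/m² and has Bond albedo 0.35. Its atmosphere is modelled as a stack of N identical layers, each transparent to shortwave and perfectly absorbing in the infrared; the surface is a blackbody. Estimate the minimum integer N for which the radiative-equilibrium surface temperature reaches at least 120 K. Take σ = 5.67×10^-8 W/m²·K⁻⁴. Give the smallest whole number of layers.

12

Top-of-atmosphere balance: σT_e⁴ = S(1−α)/4 = 0.9311 W/m² → T_e = 63.66 K.
Since T_s⁴ = (N+1)T_e⁴, we need N ≥ (T_s/T_e)⁴ − 1 = 11.627.
So N ≥ 11.627; the smallest integer is N = 12.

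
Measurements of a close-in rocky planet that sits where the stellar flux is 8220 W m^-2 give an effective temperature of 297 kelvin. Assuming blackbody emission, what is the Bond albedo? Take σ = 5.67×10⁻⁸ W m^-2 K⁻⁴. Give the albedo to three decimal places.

From σT⁴ = S(1−α)/4 we invert for α: 1−α = 4σT⁴/S.
σT⁴ = 441.2 W m^-2, so 4σT⁴ = 1765 W m^-2.
1−α = 1765/8220 = 0.2147, so α = 0.7853.

0.785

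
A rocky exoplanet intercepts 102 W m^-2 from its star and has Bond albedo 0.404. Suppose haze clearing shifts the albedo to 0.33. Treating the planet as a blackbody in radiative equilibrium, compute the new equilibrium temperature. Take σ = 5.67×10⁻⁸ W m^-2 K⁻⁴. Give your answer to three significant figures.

New equilibrium: T₂ = [(1−0.33)·102.0/(4σ)]^(1/4) = 131.8 K.

132 K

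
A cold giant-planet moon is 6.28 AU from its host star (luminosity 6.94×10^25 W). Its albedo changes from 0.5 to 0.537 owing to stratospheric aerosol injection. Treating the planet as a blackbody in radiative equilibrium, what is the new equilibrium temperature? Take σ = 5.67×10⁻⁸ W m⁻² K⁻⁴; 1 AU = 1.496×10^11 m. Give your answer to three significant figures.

59.8 K

Orbital distance: d = 6.28 AU = 9.395×10^11 m.
Flux at the orbit: S = L/(4πd²) = 6.94×10^25/(4π·(9.39×10^11)²) = 6.257 W m⁻².
New equilibrium: T₂ = [(1−0.537)·6.257/(4σ)]^(1/4) = 59.78 K.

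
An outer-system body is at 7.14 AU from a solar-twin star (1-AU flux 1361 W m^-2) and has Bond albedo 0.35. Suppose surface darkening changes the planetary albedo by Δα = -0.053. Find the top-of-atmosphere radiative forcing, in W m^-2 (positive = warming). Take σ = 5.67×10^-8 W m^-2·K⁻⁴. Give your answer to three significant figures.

0.354 W m^-2

Irradiance scales as 1/d², so S = 1361 W m^-2 × (1/7.14)² = 26.70 W m^-2.
TOA radiative forcing: ΔF = −S·Δα/4 = −26.70·(-0.053)/4 = 0.3537 W m^-2.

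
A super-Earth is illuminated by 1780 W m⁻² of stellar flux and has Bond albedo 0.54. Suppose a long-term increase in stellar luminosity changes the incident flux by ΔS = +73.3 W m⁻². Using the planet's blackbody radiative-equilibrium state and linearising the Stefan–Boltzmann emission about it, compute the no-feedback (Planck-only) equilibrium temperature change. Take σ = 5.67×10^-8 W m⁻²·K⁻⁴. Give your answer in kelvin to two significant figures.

Reference equilibrium: T_e = [S(1−α)/(4σ)]^(1/4) = 245.1 K.
Only a fraction (1−α) is absorbed and it's spread over 4πR², so ΔF = (1−α)ΔS/4 = 8.429 W m⁻².
Planck response: λ_P = 4σT_e³ = 4·5.67×10⁻⁸·(245.1)³ = 3.340 W m⁻²/K.
ΔT₀ = ΔF/λ_P = 8.429/3.340 = 2.52 K.

2.5 K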